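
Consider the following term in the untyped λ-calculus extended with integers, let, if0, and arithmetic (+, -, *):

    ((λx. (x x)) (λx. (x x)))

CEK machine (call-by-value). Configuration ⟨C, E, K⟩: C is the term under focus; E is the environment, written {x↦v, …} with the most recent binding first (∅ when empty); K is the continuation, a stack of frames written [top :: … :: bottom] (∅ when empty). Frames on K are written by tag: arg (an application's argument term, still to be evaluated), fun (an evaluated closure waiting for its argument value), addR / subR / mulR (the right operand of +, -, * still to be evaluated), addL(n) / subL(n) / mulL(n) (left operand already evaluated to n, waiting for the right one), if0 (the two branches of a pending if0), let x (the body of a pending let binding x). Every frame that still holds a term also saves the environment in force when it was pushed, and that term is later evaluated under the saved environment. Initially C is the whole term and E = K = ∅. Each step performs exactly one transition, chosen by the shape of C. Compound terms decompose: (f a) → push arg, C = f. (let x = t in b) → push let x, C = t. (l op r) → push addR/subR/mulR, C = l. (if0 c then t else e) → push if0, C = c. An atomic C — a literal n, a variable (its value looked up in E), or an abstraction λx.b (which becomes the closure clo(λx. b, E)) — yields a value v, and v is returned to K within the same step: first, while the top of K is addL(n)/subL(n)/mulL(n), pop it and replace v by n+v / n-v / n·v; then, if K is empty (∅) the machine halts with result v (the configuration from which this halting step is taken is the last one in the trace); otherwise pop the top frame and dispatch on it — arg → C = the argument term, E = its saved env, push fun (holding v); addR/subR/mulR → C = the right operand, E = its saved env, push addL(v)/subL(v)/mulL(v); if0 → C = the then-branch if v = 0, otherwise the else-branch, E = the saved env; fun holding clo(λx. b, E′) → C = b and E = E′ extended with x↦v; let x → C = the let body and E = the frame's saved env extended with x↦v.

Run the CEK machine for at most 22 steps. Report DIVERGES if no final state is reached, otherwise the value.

t=0: [C=((λx. (x x)) (λx. (x x))) | E=∅ | K=∅]
t=1: [C=(λx. (x x)) | E=∅ | K=[arg]]
t=2: [C=(λx. (x x)) | E=∅ | K=[fun]]
t=3: [C=(x x) | E={x↦clo(λx. (x x), ∅)} | K=∅]
t=4: [C=x | E={x↦clo(λx. (x x), ∅)} | K=[arg]]
t=5: [C=x | E={x↦clo(λx. (x x), ∅)} | K=[fun]]
… configuration repeats with period 3 (steps 3–5 recur indefinitely) …

Answer: DIVERGES (no final state within 22 steps)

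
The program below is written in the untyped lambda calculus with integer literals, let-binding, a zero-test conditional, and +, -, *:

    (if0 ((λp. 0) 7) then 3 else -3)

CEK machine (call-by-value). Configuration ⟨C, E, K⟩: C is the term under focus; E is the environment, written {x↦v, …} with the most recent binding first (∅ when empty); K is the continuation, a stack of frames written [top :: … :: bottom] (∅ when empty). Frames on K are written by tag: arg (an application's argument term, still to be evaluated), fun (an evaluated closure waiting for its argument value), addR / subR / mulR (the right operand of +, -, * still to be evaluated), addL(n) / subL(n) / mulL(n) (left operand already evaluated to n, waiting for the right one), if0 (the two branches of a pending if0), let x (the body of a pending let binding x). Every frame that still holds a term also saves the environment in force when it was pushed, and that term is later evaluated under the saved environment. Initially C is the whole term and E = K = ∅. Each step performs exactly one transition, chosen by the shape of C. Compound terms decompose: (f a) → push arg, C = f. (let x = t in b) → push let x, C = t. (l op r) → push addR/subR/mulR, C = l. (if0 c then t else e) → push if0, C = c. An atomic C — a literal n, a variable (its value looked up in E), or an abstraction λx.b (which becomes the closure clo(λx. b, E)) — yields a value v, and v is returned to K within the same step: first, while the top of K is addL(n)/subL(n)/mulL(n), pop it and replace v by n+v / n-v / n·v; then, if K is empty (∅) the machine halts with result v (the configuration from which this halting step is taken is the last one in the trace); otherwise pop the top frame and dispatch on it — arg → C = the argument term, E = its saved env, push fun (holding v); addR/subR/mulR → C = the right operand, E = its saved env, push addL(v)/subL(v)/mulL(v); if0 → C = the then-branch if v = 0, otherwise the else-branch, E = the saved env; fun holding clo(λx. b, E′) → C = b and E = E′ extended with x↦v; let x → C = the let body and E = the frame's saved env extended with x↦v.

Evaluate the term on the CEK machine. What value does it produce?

Answer: 3

Machine steps:
t=0: <C=(if0 ((λp. 0) 7) then 3 else -3), E=∅, K=∅>
t=1: <C=((λp. 0) 7), E=∅, K=[if0]>
t=2: <C=(λp. 0), E=∅, K=[arg :: if0]>
t=3: <C=7, E=∅, K=[fun :: if0]>
t=4: <C=0, E={p↦7}, K=[if0]>
t=5: <C=3, E=∅, K=∅>
→ final value 3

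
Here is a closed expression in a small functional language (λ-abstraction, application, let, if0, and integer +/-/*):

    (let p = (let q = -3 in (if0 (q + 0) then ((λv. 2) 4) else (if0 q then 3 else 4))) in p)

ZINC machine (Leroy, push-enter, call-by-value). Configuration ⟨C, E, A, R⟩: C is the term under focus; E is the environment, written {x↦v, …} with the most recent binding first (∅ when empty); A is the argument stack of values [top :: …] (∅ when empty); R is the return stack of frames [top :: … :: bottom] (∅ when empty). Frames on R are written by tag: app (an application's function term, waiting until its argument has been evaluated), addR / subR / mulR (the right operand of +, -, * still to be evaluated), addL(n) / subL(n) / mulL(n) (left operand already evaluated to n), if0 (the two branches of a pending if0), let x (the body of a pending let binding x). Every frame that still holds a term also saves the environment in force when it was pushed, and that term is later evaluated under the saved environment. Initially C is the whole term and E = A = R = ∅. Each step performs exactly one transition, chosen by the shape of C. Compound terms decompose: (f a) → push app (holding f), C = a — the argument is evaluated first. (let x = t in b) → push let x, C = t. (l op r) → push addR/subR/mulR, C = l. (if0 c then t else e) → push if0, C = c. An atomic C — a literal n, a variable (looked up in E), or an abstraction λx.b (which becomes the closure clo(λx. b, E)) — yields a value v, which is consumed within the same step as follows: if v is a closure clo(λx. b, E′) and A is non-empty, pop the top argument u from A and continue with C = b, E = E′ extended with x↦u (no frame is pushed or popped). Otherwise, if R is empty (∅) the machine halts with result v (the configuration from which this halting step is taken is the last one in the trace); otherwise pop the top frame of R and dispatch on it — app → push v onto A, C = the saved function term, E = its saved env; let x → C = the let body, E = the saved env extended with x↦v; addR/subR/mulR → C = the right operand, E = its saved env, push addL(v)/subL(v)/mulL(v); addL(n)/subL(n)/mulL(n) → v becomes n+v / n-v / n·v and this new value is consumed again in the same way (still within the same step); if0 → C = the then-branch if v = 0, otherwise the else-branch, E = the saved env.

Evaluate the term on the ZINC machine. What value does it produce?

0. ⟨C=(let p = (let q = -3 in (if0 (q + 0) then ((λv. 2) 4) else (if0 q then 3 else 4))) in p); E=∅; A=∅; R=∅⟩
1. ⟨C=(let q = -3 in (if0 (q + 0) then ((λv. 2) 4) else (if0 q then 3 else 4))); E=∅; A=∅; R=[let p]⟩
2. ⟨C=-3; E=∅; A=∅; R=[let q :: let p]⟩
3. ⟨C=(if0 (q + 0) then ((λv. 2) 4) else (if0 q then 3 else 4)); E={q↦-3}; A=∅; R=[let p]⟩
4. ⟨C=(q + 0); E={q↦-3}; A=∅; R=[if0 :: let p]⟩
5. ⟨C=q; E={q↦-3}; A=∅; R=[addR :: if0 :: let p]⟩
6. ⟨C=0; E={q↦-3}; A=∅; R=[addL(-3) :: if0 :: let p]⟩
7. ⟨C=(if0 q then 3 else 4); E={q↦-3}; A=∅; R=[let p]⟩
8. ⟨C=q; E={q↦-3}; A=∅; R=[if0 :: let p]⟩
9. ⟨C=4; E={q↦-3}; A=∅; R=[let p]⟩
10. ⟨C=p; E={p↦4}; A=∅; R=∅⟩
→ final value 4

Answer: 4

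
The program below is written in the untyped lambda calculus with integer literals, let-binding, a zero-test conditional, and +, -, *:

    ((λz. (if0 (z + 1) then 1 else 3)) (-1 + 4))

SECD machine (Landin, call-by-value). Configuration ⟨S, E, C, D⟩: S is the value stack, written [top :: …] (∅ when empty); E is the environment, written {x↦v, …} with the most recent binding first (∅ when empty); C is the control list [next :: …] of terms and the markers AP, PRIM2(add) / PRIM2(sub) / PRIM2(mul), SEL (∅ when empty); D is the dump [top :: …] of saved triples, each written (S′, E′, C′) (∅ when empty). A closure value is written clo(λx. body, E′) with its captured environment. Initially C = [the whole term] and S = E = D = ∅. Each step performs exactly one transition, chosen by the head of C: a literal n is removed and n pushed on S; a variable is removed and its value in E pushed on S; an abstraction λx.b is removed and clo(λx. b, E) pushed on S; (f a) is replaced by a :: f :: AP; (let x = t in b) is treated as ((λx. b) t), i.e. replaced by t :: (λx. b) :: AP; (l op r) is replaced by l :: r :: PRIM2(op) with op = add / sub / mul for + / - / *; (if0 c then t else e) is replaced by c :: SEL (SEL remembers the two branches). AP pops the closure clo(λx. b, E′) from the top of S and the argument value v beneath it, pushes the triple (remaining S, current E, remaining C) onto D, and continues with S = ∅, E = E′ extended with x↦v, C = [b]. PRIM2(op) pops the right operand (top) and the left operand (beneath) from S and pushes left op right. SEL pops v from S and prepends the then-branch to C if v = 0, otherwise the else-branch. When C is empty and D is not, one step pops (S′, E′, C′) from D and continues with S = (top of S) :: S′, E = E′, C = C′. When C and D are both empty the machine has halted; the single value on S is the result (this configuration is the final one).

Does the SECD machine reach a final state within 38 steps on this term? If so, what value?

step 0: [S=∅ | E=∅ | C=[((λz. (if0 (z + 1) then 1 else 3)) (-1 + 4))] | D=∅]
step 1: [S=∅ | E=∅ | C=[(-1 + 4) :: (λz. (if0 (z + 1) then 1 else 3)) :: AP] | D=∅]
step 2: [S=∅ | E=∅ | C=[-1 :: 4 :: PRIM2(add) :: (λz. (if0 (z + 1) then 1 else 3)) :: AP] | D=∅]
step 3: [S=[-1] | E=∅ | C=[4 :: PRIM2(add) :: (λz. (if0 (z + 1) then 1 else 3)) :: AP] | D=∅]
step 4: [S=[4 :: -1] | E=∅ | C=[PRIM2(add) :: (λz. (if0 (z + 1) then 1 else 3)) :: AP] | D=∅]
step 5: [S=[3] | E=∅ | C=[(λz. (if0 (z + 1) then 1 else 3)) :: AP] | D=∅]
step 6: [S=[clo(λz. (if0 (z + 1) then 1 else 3), ∅) :: 3] | E=∅ | C=[AP] | D=∅]
step 7: [S=∅ | E={z↦3} | C=[(if0 (z + 1) then 1 else 3)] | D=[(∅, ∅, ∅)]]
step 8: [S=∅ | E={z↦3} | C=[(z + 1) :: SEL] | D=[(∅, ∅, ∅)]]
step 9: [S=∅ | E={z↦3} | C=[z :: 1 :: PRIM2(add) :: SEL] | D=[(∅, ∅, ∅)]]
step 10: [S=[3] | E={z↦3} | C=[1 :: PRIM2(add) :: SEL] | D=[(∅, ∅, ∅)]]
step 11: [S=[1 :: 3] | E={z↦3} | C=[PRIM2(add) :: SEL] | D=[(∅, ∅, ∅)]]
step 12: [S=[4] | E={z↦3} | C=[SEL] | D=[(∅, ∅, ∅)]]
step 13: [S=∅ | E={z↦3} | C=[3] | D=[(∅, ∅, ∅)]]
step 14: [S=[3] | E={z↦3} | C=∅ | D=[(∅, ∅, ∅)]]
step 15: [S=[3] | E=∅ | C=∅ | D=∅]
→ final value 3

Answer: 3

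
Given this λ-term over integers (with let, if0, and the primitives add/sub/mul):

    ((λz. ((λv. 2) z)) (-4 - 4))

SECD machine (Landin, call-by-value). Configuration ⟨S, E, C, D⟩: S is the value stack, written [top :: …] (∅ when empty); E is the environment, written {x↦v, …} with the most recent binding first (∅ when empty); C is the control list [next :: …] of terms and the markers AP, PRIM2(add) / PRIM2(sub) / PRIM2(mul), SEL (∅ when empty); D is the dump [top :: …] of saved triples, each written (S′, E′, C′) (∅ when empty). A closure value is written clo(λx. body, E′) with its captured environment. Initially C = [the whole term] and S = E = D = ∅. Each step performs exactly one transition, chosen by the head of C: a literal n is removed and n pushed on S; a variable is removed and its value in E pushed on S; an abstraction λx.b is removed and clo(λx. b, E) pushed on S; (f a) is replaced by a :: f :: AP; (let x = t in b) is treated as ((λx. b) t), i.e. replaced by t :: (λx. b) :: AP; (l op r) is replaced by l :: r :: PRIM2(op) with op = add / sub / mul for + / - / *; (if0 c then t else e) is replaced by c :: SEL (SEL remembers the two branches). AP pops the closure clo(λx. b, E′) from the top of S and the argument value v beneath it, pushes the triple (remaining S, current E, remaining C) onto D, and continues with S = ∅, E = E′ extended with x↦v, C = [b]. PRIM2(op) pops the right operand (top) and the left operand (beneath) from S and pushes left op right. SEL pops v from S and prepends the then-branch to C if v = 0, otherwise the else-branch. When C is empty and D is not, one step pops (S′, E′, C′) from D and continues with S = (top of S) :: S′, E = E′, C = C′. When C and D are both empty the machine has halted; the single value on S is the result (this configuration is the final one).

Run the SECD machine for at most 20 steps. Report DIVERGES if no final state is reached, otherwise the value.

t=0: ⟨S=∅; E=∅; C=[((λz. ((λv. 2) z)) (-4 - 4))]; D=∅⟩
t=1: ⟨S=∅; E=∅; C=[(-4 - 4) :: (λz. ((λv. 2) z)) :: AP]; D=∅⟩
t=2: ⟨S=∅; E=∅; C=[-4 :: 4 :: PRIM2(sub) :: (λz. ((λv. 2) z)) :: AP]; D=∅⟩
t=3: ⟨S=[-4]; E=∅; C=[4 :: PRIM2(sub) :: (λz. ((λv. 2) z)) :: AP]; D=∅⟩
t=4: ⟨S=[4 :: -4]; E=∅; C=[PRIM2(sub) :: (λz. ((λv. 2) z)) :: AP]; D=∅⟩
t=5: ⟨S=[-8]; E=∅; C=[(λz. ((λv. 2) z)) :: AP]; D=∅⟩
t=6: ⟨S=[clo(λz. ((λv. 2) z), ∅) :: -8]; E=∅; C=[AP]; D=∅⟩
t=7: ⟨S=∅; E={z↦-8}; C=[((λv. 2) z)]; D=[(∅, ∅, ∅)]⟩
t=8: ⟨S=∅; E={z↦-8}; C=[z :: (λv. 2) :: AP]; D=[(∅, ∅, ∅)]⟩
t=9: ⟨S=[-8]; E={z↦-8}; C=[(λv. 2) :: AP]; D=[(∅, ∅, ∅)]⟩
t=10: ⟨S=[clo(λv. 2, {z↦-8}) :: -8]; E={z↦-8}; C=[AP]; D=[(∅, ∅, ∅)]⟩
t=11: ⟨S=∅; E={v↦-8, z↦-8}; C=[2]; D=[(∅, {z↦-8}, ∅) :: (∅, ∅, ∅)]⟩
t=12: ⟨S=[2]; E={v↦-8, z↦-8}; C=∅; D=[(∅, {z↦-8}, ∅) :: (∅, ∅, ∅)]⟩
t=13: ⟨S=[2]; E={z↦-8}; C=∅; D=[(∅, ∅, ∅)]⟩
t=14: ⟨S=[2]; E=∅; C=∅; D=∅⟩
→ final value 2

Answer: 2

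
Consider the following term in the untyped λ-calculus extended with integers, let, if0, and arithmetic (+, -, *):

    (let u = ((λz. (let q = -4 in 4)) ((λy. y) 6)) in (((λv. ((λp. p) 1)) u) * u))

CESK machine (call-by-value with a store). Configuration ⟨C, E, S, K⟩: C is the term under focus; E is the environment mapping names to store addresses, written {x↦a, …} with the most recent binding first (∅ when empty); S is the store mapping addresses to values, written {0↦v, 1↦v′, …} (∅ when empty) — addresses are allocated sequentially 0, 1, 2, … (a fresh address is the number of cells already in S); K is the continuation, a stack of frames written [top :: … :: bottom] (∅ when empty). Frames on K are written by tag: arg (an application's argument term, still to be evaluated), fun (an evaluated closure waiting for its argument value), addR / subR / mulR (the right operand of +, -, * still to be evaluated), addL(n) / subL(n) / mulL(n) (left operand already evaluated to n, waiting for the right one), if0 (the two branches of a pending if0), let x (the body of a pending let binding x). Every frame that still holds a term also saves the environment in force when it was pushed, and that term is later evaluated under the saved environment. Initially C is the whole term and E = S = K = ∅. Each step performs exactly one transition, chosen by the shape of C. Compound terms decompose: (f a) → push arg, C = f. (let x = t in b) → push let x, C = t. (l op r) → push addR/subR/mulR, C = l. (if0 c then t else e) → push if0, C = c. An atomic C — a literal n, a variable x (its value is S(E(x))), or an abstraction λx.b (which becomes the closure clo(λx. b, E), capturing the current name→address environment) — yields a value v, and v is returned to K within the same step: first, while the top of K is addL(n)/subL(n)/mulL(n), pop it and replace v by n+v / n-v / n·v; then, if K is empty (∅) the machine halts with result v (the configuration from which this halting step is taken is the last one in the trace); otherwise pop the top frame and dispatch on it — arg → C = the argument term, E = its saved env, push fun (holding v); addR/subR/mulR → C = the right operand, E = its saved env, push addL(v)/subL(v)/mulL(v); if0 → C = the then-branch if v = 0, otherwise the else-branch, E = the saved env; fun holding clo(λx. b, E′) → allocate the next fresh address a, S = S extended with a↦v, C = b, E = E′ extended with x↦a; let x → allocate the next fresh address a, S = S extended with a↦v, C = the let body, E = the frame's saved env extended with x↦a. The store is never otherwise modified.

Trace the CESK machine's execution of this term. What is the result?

[0] [C=(let u = ((λz. (let q = -4 in 4)) ((λy. y) 6)) in (((λv. ((λp. p) 1)) u) * u)) | E=∅ | S=∅ | K=∅]
[1] [C=((λz. (let q = -4 in 4)) ((λy. y) 6)) | E=∅ | S=∅ | K=[let u]]
[2] [C=(λz. (let q = -4 in 4)) | E=∅ | S=∅ | K=[arg :: let u]]
[3] [C=((λy. y) 6) | E=∅ | S=∅ | K=[fun :: let u]]
[4] [C=(λy. y) | E=∅ | S=∅ | K=[arg :: fun :: let u]]
[5] [C=6 | E=∅ | S=∅ | K=[fun :: fun :: let u]]
[6] [C=y | E={y↦0} | S={0↦6} | K=[fun :: let u]]
[7] [C=(let q = -4 in 4) | E={z↦1} | S={0↦6, 1↦6} | K=[let u]]
[8] [C=-4 | E={z↦1} | S={0↦6, 1↦6} | K=[let q :: let u]]
[9] [C=4 | E={q↦2, z↦1} | S={0↦6, 1↦6, 2↦-4} | K=[let u]]
[10] [C=(((λv. ((λp. p) 1)) u) * u) | E={u↦3} | S={0↦6, 1↦6, 2↦-4, 3↦4} | K=∅]
[11] [C=((λv. ((λp. p) 1)) u) | E={u↦3} | S={0↦6, 1↦6, 2↦-4, 3↦4} | K=[mulR]]
[12] [C=(λv. ((λp. p) 1)) | E={u↦3} | S={0↦6, 1↦6, 2↦-4, 3↦4} | K=[arg :: mulR]]
[13] [C=u | E={u↦3} | S={0↦6, 1↦6, 2↦-4, 3↦4} | K=[fun :: mulR]]
[14] [C=((λp. p) 1) | E={v↦4, u↦3} | S={0↦6, 1↦6, 2↦-4, 3↦4, 4↦4} | K=[mulR]]
[15] [C=(λp. p) | E={v↦4, u↦3} | S={0↦6, 1↦6, 2↦-4, 3↦4, 4↦4} | K=[arg :: mulR]]
[16] [C=1 | E={v↦4, u↦3} | S={0↦6, 1↦6, 2↦-4, 3↦4, 4↦4} | K=[fun :: mulR]]
[17] [C=p | E={p↦5, v↦4, u↦3} | S={0↦6, 1↦6, 2↦-4, 3↦4, 4↦4, 5↦1} | K=[mulR]]
[18] [C=u | E={u↦3} | S={0↦6, 1↦6, 2↦-4, 3↦4, 4↦4, 5↦1} | K=[mulL(1)]]
→ final value 4

Answer: 4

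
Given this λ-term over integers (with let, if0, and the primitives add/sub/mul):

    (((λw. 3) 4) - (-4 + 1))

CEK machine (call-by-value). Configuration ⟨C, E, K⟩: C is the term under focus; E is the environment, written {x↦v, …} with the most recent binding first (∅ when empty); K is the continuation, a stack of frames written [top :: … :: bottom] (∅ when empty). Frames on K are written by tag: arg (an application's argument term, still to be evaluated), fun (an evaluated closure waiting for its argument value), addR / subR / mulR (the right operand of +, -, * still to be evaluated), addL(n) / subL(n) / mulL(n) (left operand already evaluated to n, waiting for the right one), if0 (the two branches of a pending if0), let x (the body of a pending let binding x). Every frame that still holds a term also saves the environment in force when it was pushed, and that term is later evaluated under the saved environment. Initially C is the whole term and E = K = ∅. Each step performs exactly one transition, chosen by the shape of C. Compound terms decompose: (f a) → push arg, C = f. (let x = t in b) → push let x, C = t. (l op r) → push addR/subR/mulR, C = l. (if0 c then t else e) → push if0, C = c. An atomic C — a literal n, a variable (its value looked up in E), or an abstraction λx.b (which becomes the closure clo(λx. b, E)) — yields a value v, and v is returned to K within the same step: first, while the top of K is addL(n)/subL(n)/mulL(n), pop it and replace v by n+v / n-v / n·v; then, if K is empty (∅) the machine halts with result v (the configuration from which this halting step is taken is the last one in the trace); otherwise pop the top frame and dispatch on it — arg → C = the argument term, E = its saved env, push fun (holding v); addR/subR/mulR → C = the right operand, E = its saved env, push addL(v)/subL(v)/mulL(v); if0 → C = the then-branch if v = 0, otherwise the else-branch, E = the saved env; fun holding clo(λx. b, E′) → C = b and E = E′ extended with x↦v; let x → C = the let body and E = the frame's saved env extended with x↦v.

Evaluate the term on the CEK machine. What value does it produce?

t=0: ⟨C=(((λw. 3) 4) - (-4 + 1)); E=∅; K=∅⟩
t=1: ⟨C=((λw. 3) 4); E=∅; K=[subR]⟩
t=2: ⟨C=(λw. 3); E=∅; K=[arg :: subR]⟩
t=3: ⟨C=4; E=∅; K=[fun :: subR]⟩
t=4: ⟨C=3; E={w↦4}; K=[subR]⟩
t=5: ⟨C=(-4 + 1); E=∅; K=[subL(3)]⟩
t=6: ⟨C=-4; E=∅; K=[addR :: subL(3)]⟩
t=7: ⟨C=1; E=∅; K=[addL(-4) :: subL(3)]⟩
→ final value 6

Answer: 6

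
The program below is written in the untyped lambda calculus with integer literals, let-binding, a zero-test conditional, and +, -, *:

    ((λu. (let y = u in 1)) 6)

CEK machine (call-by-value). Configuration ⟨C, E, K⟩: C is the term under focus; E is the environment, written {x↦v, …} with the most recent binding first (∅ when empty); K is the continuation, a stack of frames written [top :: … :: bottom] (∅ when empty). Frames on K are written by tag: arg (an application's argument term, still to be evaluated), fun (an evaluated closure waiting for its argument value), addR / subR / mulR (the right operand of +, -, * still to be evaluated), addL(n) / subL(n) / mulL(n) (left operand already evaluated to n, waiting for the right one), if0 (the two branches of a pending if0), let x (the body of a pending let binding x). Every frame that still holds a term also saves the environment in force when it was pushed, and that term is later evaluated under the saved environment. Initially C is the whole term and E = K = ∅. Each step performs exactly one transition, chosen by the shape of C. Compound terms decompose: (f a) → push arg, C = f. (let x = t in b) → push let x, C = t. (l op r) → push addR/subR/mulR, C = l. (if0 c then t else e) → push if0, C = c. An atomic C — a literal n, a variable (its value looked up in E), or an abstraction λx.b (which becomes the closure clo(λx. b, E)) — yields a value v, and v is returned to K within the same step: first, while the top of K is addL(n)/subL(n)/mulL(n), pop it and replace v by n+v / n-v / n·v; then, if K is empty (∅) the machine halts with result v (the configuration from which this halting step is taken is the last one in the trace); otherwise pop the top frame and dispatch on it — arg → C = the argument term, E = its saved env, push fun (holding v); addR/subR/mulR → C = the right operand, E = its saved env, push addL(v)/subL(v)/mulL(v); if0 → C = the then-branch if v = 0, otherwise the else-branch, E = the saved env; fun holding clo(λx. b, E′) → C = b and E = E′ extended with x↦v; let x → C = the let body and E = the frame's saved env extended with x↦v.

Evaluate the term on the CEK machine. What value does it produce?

Answer: 1

Execution trace:
t=0: <C=((λu. (let y = u in 1)) 6), E=∅, K=∅>
t=1: <C=(λu. (let y = u in 1)), E=∅, K=[arg]>
t=2: <C=6, E=∅, K=[fun]>
t=3: <C=(let y = u in 1), E={u↦6}, K=∅>
t=4: <C=u, E={u↦6}, K=[let y]>
t=5: <C=1, E={y↦6, u↦6}, K=∅>
→ final value 1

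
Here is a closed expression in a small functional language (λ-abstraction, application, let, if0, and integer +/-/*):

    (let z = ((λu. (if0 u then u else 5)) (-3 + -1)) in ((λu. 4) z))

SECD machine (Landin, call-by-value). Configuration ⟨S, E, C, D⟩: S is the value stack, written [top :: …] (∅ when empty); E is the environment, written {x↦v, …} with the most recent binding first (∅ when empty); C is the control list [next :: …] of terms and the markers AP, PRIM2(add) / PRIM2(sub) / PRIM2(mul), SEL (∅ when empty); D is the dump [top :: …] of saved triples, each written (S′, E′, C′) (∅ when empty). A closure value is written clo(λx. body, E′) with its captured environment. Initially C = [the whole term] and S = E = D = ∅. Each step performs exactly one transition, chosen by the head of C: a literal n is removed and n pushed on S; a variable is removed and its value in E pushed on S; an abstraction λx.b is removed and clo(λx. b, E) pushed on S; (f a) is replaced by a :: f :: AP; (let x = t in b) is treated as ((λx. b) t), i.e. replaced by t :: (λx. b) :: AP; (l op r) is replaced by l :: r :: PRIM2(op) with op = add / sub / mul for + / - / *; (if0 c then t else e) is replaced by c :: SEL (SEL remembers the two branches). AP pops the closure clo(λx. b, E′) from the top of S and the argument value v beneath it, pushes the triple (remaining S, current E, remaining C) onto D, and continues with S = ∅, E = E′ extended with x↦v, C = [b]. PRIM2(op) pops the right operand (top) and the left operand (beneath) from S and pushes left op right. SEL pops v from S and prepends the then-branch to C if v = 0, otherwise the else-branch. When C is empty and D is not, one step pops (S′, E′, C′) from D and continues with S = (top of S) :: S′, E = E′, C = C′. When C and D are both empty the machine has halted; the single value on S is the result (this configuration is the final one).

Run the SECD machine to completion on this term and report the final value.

Answer: 4

Execution trace:
step 0: ⟨S=∅; E=∅; C=[(let z = ((λu. (if0 u then u else 5)) (-3 + -1)) in ((λu. 4) z))]; D=∅⟩
step 1: ⟨S=∅; E=∅; C=[((λu. (if0 u then u else 5)) (-3 + -1)) :: (λz. ((λu. 4) z)) :: AP]; D=∅⟩
step 2: ⟨S=∅; E=∅; C=[(-3 + -1) :: (λu. (if0 u then u else 5)) :: AP :: (λz. ((λu. 4) z)) :: AP]; D=∅⟩
step 3: ⟨S=∅; E=∅; C=[-3 :: -1 :: PRIM2(add) :: (λu. (if0 u then u else 5)) :: AP :: (λz. ((λu. 4) z)) :: AP]; D=∅⟩
step 4: ⟨S=[-3]; E=∅; C=[-1 :: PRIM2(add) :: (λu. (if0 u then u else 5)) :: AP :: (λz. ((λu. 4) z)) :: AP]; D=∅⟩
step 5: ⟨S=[-1 :: -3]; E=∅; C=[PRIM2(add) :: (λu. (if0 u then u else 5)) :: AP :: (λz. ((λu. 4) z)) :: AP]; D=∅⟩
step 6: ⟨S=[-4]; E=∅; C=[(λu. (if0 u then u else 5)) :: AP :: (λz. ((λu. 4) z)) :: AP]; D=∅⟩
step 7: ⟨S=[clo(λu. (if0 u then u else 5), ∅) :: -4]; E=∅; C=[AP :: (λz. ((λu. 4) z)) :: AP]; D=∅⟩
step 8: ⟨S=∅; E={u↦-4}; C=[(if0 u then u else 5)]; D=[(∅, ∅, [(λz. ((λu. 4) z)) :: AP])]⟩
step 9: ⟨S=∅; E={u↦-4}; C=[u :: SEL]; D=[(∅, ∅, [(λz. ((λu. 4) z)) :: AP])]⟩
step 10: ⟨S=[-4]; E={u↦-4}; C=[SEL]; D=[(∅, ∅, [(λz. ((λu. 4) z)) :: AP])]⟩
step 11: ⟨S=∅; E={u↦-4}; C=[5]; D=[(∅, ∅, [(λz. ((λu. 4) z)) :: AP])]⟩
step 12: ⟨S=[5]; E={u↦-4}; C=∅; D=[(∅, ∅, [(λz. ((λu. 4) z)) :: AP])]⟩
step 13: ⟨S=[5]; E=∅; C=[(λz. ((λu. 4) z)) :: AP]; D=∅⟩
step 14: ⟨S=[clo(λz. ((λu. 4) z), ∅) :: 5]; E=∅; C=[AP]; D=∅⟩
step 15: ⟨S=∅; E={z↦5}; C=[((λu. 4) z)]; D=[(∅, ∅, ∅)]⟩
step 16: ⟨S=∅; E={z↦5}; C=[z :: (λu. 4) :: AP]; D=[(∅, ∅, ∅)]⟩
step 17: ⟨S=[5]; E={z↦5}; C=[(λu. 4) :: AP]; D=[(∅, ∅, ∅)]⟩
step 18: ⟨S=[clo(λu. 4, {z↦5}) :: 5]; E={z↦5}; C=[AP]; D=[(∅, ∅, ∅)]⟩
step 19: ⟨S=∅; E={u↦5, z↦5}; C=[4]; D=[(∅, {z↦5}, ∅) :: (∅, ∅, ∅)]⟩
step 20: ⟨S=[4]; E={u↦5, z↦5}; C=∅; D=[(∅, {z↦5}, ∅) :: (∅, ∅, ∅)]⟩
step 21: ⟨S=[4]; E={z↦5}; C=∅; D=[(∅, ∅, ∅)]⟩
step 22: ⟨S=[4]; E=∅; C=∅; D=∅⟩
→ final value 4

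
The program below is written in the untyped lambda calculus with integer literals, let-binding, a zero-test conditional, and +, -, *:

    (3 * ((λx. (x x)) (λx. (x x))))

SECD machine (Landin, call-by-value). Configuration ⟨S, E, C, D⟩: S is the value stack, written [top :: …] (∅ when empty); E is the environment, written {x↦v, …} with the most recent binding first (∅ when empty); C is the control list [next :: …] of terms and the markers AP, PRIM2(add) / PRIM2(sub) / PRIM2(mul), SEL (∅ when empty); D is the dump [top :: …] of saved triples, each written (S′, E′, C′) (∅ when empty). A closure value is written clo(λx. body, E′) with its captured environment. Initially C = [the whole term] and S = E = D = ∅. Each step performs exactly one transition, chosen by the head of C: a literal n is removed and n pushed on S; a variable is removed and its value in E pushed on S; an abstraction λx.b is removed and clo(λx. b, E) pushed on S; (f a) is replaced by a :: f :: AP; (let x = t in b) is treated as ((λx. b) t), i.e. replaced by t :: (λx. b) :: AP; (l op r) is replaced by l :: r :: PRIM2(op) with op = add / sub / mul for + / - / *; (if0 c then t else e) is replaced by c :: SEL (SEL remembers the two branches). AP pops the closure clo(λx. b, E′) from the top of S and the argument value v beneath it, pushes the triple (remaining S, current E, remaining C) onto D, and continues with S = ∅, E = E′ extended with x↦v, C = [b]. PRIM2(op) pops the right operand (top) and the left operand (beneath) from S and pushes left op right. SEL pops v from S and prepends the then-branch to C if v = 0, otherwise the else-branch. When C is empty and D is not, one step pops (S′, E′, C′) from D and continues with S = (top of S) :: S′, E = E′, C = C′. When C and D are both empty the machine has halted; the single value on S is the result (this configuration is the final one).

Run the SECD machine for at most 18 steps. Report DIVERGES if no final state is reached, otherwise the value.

Answer: DIVERGES (no final state within 18 steps)

Execution trace:
step 0: [S=∅ | E=∅ | C=[(3 * ((λx. (x x)) (λx. (x x))))] | D=∅]
step 1: [S=∅ | E=∅ | C=[3 :: ((λx. (x x)) (λx. (x x))) :: PRIM2(mul)] | D=∅]
step 2: [S=[3] | E=∅ | C=[((λx. (x x)) (λx. (x x))) :: PRIM2(mul)] | D=∅]
step 3: [S=[3] | E=∅ | C=[(λx. (x x)) :: (λx. (x x)) :: AP :: PRIM2(mul)] | D=∅]
step 4: [S=[clo(λx. (x x), ∅) :: 3] | E=∅ | C=[(λx. (x x)) :: AP :: PRIM2(mul)] | D=∅]
step 5: [S=[clo(λx. (x x), ∅) :: clo(λx. (x x), ∅) :: 3] | E=∅ | C=[AP :: PRIM2(mul)] | D=∅]
step 6: [S=∅ | E={x↦clo(λx. (x x), ∅)} | C=[(x x)] | D=[([3], ∅, [PRIM2(mul)])]]
step 7: [S=∅ | E={x↦clo(λx. (x x), ∅)} | C=[x :: x :: AP] | D=[([3], ∅, [PRIM2(mul)])]]
step 8: [S=[clo(λx. (x x), ∅)] | E={x↦clo(λx. (x x), ∅)} | C=[x :: AP] | D=[([3], ∅, [PRIM2(mul)])]]
step 9: [S=[clo(λx. (x x), ∅) :: clo(λx. (x x), ∅)] | E={x↦clo(λx. (x x), ∅)} | C=[AP] | D=[([3], ∅, [PRIM2(mul)])]]
step 10: [S=∅ | E={x↦clo(λx. (x x), ∅)} | C=[(x x)] | D=[(∅, {x↦clo(λx. (x x), ∅)}, ∅) :: ([3], ∅, [PRIM2(mul)])]]
step 11: [S=∅ | E={x↦clo(λx. (x x), ∅)} | C=[x :: x :: AP] | D=[(∅, {x↦clo(λx. (x x), ∅)}, ∅) :: ([3], ∅, [PRIM2(mul)])]]
step 12: [S=[clo(λx. (x x), ∅)] | E={x↦clo(λx. (x x), ∅)} | C=[x :: AP] | D=[(∅, {x↦clo(λx. (x x), ∅)}, ∅) :: ([3], ∅, [PRIM2(mul)])]]
step 13: [S=[clo(λx. (x x), ∅) :: clo(λx. (x x), ∅)] | E={x↦clo(λx. (x x), ∅)} | C=[AP] | D=[(∅, {x↦clo(λx. (x x), ∅)}, ∅) :: ([3], ∅, [PRIM2(mul)])]]
step 14: [S=∅ | E={x↦clo(λx. (x x), ∅)} | C=[(x x)] | D=[(∅, {x↦clo(λx. (x x), ∅)}, ∅) :: (∅, {x↦clo(λx. (x x), ∅)}, ∅) :: ([3], ∅, [PRIM2(mul)])]]
step 15: [S=∅ | E={x↦clo(λx. (x x), ∅)} | C=[x :: x :: AP] | D=[(∅, {x↦clo(λx. (x x), ∅)}, ∅) :: (∅, {x↦clo(λx. (x x), ∅)}, ∅) :: ([3], ∅, [PRIM2(mul)])]]
step 16: [S=[clo(λx. (x x), ∅)] | E={x↦clo(λx. (x x), ∅)} | C=[x :: AP] | D=[(∅, {x↦clo(λx. (x x), ∅)}, ∅) :: (∅, {x↦clo(λx. (x x), ∅)}, ∅) :: ([3], ∅, [PRIM2(mul)])]]
step 17: [S=[clo(λx. (x x), ∅) :: clo(λx. (x x), ∅)] | E={x↦clo(λx. (x x), ∅)} | C=[AP] | D=[(∅, {x↦clo(λx. (x x), ∅)}, ∅) :: (∅, {x↦clo(λx. (x x), ∅)}, ∅) :: ([3], ∅, [PRIM2(mul)])]]
step 18: [S=∅ | E={x↦clo(λx. (x x), ∅)} | C=[(x x)] | D=[(∅, {x↦clo(λx. (x x), ∅)}, ∅) :: (∅, {x↦clo(λx. (x x), ∅)}, ∅) :: (∅, {x↦clo(λx. (x x), ∅)}, ∅) :: ([3], ∅, [PRIM2(mul)])]]
→ 18 transitions taken and the configuration is still not final: no result within 18 steps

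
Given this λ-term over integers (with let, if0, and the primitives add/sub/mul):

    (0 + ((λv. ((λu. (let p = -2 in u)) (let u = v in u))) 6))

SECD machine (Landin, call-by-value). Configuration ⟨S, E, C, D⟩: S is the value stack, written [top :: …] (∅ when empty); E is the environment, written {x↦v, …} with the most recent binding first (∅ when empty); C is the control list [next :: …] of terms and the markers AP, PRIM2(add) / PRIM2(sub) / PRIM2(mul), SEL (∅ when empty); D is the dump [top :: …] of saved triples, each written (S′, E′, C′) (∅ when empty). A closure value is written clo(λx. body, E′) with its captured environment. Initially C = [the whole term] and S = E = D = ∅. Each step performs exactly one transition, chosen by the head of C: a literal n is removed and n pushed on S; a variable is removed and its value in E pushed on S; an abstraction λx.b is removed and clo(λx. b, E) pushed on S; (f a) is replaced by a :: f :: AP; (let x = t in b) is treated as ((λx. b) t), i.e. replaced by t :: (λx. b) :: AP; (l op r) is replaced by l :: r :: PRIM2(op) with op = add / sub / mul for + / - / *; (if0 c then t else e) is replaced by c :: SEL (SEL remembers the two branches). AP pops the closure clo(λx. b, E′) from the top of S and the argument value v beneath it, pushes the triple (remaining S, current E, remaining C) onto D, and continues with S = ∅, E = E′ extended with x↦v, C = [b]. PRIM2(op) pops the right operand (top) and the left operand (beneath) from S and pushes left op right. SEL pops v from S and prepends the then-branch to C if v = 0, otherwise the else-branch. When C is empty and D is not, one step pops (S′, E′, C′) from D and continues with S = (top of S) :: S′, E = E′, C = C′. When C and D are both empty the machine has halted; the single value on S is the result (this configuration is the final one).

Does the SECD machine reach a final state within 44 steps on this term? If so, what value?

Answer: 6

Execution trace:
t=0: ⟨S=∅; E=∅; C=[(0 + ((λv. ((λu. (let p = -2 in u)) (let u = v in u))) 6))]; D=∅⟩
t=1: ⟨S=∅; E=∅; C=[0 :: ((λv. ((λu. (let p = -2 in u)) (let u = v in u))) 6) :: PRIM2(add)]; D=∅⟩
t=2: ⟨S=[0]; E=∅; C=[((λv. ((λu. (let p = -2 in u)) (let u = v in u))) 6) :: PRIM2(add)]; D=∅⟩
t=3: ⟨S=[0]; E=∅; C=[6 :: (λv. ((λu. (let p = -2 in u)) (let u = v in u))) :: AP :: PRIM2(add)]; D=∅⟩
t=4: ⟨S=[6 :: 0]; E=∅; C=[(λv. ((λu. (let p = -2 in u)) (let u = v in u))) :: AP :: PRIM2(add)]; D=∅⟩
t=5: ⟨S=[clo(λv. ((λu. (let p = -2 in u)) (let u = v in u)), ∅) :: 6 :: 0]; E=∅; C=[AP :: PRIM2(add)]; D=∅⟩
t=6: ⟨S=∅; E={v↦6}; C=[((λu. (let p = -2 in u)) (let u = v in u))]; D=[([0], ∅, [PRIM2(add)])]⟩
t=7: ⟨S=∅; E={v↦6}; C=[(let u = v in u) :: (λu. (let p = -2 in u)) :: AP]; D=[([0], ∅, [PRIM2(add)])]⟩
t=8: ⟨S=∅; E={v↦6}; C=[v :: (λu. u) :: AP :: (λu. (let p = -2 in u)) :: AP]; D=[([0], ∅, [PRIM2(add)])]⟩
t=9: ⟨S=[6]; E={v↦6}; C=[(λu. u) :: AP :: (λu. (let p = -2 in u)) :: AP]; D=[([0], ∅, [PRIM2(add)])]⟩
t=10: ⟨S=[clo(λu. u, {v↦6}) :: 6]; E={v↦6}; C=[AP :: (λu. (let p = -2 in u)) :: AP]; D=[([0], ∅, [PRIM2(add)])]⟩
t=11: ⟨S=∅; E={u↦6, v↦6}; C=[u]; D=[(∅, {v↦6}, [(λu. (let p = -2 in u)) :: AP]) :: ([0], ∅, [PRIM2(add)])]⟩
t=12: ⟨S=[6]; E={u↦6, v↦6}; C=∅; D=[(∅, {v↦6}, [(λu. (let p = -2 in u)) :: AP]) :: ([0], ∅, [PRIM2(add)])]⟩
t=13: ⟨S=[6]; E={v↦6}; C=[(λu. (let p = -2 in u)) :: AP]; D=[([0], ∅, [PRIM2(add)])]⟩
t=14: ⟨S=[clo(λu. (let p = -2 in u), {v↦6}) :: 6]; E={v↦6}; C=[AP]; D=[([0], ∅, [PRIM2(add)])]⟩
t=15: ⟨S=∅; E={u↦6, v↦6}; C=[(let p = -2 in u)]; D=[(∅, {v↦6}, ∅) :: ([0], ∅, [PRIM2(add)])]⟩
t=16: ⟨S=∅; E={u↦6, v↦6}; C=[-2 :: (λp. u) :: AP]; D=[(∅, {v↦6}, ∅) :: ([0], ∅, [PRIM2(add)])]⟩
t=17: ⟨S=[-2]; E={u↦6, v↦6}; C=[(λp. u) :: AP]; D=[(∅, {v↦6}, ∅) :: ([0], ∅, [PRIM2(add)])]⟩
t=18: ⟨S=[clo(λp. u, {u↦6, v↦6}) :: -2]; E={u↦6, v↦6}; C=[AP]; D=[(∅, {v↦6}, ∅) :: ([0], ∅, [PRIM2(add)])]⟩
t=19: ⟨S=∅; E={p↦-2, u↦6, v↦6}; C=[u]; D=[(∅, {u↦6, v↦6}, ∅) :: (∅, {v↦6}, ∅) :: ([0], ∅, [PRIM2(add)])]⟩
t=20: ⟨S=[6]; E={p↦-2, u↦6, v↦6}; C=∅; D=[(∅, {u↦6, v↦6}, ∅) :: (∅, {v↦6}, ∅) :: ([0], ∅, [PRIM2(add)])]⟩
t=21: ⟨S=[6]; E={u↦6, v↦6}; C=∅; D=[(∅, {v↦6}, ∅) :: ([0], ∅, [PRIM2(add)])]⟩
t=22: ⟨S=[6]; E={v↦6}; C=∅; D=[([0], ∅, [PRIM2(add)])]⟩
t=23: ⟨S=[6 :: 0]; E=∅; C=[PRIM2(add)]; D=∅⟩
t=24: ⟨S=[6]; E=∅; C=∅; D=∅⟩
→ final value 6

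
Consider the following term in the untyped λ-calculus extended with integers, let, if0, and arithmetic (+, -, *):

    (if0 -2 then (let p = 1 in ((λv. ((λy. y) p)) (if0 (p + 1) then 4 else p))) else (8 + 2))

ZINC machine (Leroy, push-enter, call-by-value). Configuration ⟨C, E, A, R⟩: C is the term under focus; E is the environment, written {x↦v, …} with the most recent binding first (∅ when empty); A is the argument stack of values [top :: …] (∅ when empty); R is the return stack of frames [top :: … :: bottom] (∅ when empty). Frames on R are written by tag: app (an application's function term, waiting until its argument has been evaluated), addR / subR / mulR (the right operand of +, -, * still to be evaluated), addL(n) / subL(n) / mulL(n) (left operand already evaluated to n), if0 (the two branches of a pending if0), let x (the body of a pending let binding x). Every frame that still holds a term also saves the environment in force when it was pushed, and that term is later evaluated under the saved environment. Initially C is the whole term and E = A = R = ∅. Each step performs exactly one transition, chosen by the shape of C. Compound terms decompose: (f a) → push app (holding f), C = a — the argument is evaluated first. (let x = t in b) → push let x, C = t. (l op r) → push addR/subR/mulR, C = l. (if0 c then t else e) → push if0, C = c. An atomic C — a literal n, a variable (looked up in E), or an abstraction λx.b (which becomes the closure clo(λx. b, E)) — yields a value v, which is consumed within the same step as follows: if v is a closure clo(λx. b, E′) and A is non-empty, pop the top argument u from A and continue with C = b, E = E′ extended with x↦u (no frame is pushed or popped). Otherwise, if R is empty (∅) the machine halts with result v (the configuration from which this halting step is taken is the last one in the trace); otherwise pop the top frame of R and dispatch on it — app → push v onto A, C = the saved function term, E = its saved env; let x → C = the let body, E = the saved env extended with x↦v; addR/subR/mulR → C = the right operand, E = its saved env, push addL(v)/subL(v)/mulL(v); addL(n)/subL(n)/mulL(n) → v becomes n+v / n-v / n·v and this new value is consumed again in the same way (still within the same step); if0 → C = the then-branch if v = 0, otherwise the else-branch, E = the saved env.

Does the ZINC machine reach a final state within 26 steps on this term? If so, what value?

step 0: [C=(if0 -2 then (let p = 1 in ((λv. ((λy. y) p)) (if0 (p + 1) then 4 else p))) else (8 + 2)) | E=∅ | A=∅ | R=∅]
step 1: [C=-2 | E=∅ | A=∅ | R=[if0]]
step 2: [C=(8 + 2) | E=∅ | A=∅ | R=∅]
step 3: [C=8 | E=∅ | A=∅ | R=[addR]]
step 4: [C=2 | E=∅ | A=∅ | R=[addL(8)]]
→ final value 10

Answer: 10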